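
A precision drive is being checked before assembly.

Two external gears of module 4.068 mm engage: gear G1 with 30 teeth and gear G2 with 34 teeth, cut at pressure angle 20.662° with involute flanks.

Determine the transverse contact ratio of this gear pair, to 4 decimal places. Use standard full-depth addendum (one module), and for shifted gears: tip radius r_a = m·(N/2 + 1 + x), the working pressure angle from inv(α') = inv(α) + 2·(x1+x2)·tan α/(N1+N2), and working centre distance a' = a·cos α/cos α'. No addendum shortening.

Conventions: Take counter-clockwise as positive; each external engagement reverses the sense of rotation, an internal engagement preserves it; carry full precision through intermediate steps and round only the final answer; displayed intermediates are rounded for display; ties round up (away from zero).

1.6383

topology: single-mesh involute geometry — m = 4.068, 30T/34T pair
base radii: r_b1 = 57.095087, r_b2 = 64.707766
tip radii: r_a1 = 65.088000, r_a2 = 73.224000
no profile shift: α' = α, a' = a
action lengths: √(r_a1²−r_b1²) = 31.250580, √(r_a2²−r_b2²) = 34.273302
base pitch p_b = π·m·cos α = 11.957967
CR = (31.250580 + 34.273302 − 130.176000·sin 20.66200°)/11.957967 = 1.638298
contact ratio ≈ 1.6383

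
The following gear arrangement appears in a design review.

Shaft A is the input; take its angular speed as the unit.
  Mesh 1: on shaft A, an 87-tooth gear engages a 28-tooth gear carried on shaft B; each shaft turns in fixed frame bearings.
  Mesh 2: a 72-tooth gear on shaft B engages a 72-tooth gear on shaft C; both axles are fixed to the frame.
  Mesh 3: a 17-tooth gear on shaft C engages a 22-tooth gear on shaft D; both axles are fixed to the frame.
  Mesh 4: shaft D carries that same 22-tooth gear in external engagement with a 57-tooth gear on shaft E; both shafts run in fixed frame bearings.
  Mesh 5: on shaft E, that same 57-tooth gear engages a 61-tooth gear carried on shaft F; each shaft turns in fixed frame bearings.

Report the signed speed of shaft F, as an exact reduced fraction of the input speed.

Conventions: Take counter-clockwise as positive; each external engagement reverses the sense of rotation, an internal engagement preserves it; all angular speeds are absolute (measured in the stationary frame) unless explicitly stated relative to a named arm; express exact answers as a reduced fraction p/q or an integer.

-1479/1708

5-mesh fixed-axis compound train (all bearings frame-fixed)
mesh 1 [87T→28T]: |ω|/ω_in = 1×87/28 = 87/28, sense flips to −
mesh 2 [72T→72T]: |ω|/ω_in = (87/28)×72/72 = 87/28, sense flips to +
mesh 3 [17T→22T]: |ω|/ω_in = (87/28)×17/22 = 1479/616, sense flips to −
mesh 4 [22T→57T]: |ω|/ω_in = (1479/616)×22/57 = 493/532, sense flips to +
mesh 5 [57T→61T]: |ω|/ω_in = (493/532)×57/61 = 1479/1708, sense flips to −
signed output speed (× input speed) = -1479/1708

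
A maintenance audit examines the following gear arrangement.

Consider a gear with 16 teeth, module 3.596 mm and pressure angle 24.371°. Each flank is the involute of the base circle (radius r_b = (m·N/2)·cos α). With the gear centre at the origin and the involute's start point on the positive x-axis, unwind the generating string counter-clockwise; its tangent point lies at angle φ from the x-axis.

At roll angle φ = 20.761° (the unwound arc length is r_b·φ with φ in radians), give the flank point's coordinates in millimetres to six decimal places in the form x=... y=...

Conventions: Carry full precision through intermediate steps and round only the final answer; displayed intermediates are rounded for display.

x=27.868780 y=0.410128

topology: single-mesh involute geometry — m = 3.596, N = 16
pitch radius r_p = m·N/2 = 3.596·16/2 = 28.768000
base radius r_b = r_p·cos α = 28.768000·cos 24.371° = 26.204559
roll angle φ = 20.761° = 0.36234781 rad
x = r_b·(cos φ + φ·sin φ) = 27.868780
y = r_b·(sin φ − φ·cos φ) = 0.410128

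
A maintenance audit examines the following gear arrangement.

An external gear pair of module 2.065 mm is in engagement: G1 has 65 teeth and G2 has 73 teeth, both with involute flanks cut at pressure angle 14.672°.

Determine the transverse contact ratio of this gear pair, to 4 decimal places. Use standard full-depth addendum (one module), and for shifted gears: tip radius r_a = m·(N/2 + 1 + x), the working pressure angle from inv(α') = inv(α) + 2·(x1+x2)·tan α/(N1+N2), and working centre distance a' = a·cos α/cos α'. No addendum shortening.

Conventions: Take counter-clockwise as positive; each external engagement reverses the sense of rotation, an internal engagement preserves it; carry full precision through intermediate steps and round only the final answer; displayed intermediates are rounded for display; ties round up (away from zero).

2.2101

class = single-mesh tooth geometry [involute pair 65T × 73T, m = 2.065]
base radii: r_b1 = 64.924072, r_b2 = 72.914727
tip radii: r_a1 = 69.177500, r_a2 = 77.437500
no profile shift: α' = α, a' = a
action lengths: √(r_a1²−r_b1²) = 23.882868, √(r_a2²−r_b2²) = 26.076982
base pitch p_b = π·m·cos α = 6.275846
CR = (23.882868 + 26.076982 − 142.485000·sin 14.67200°)/6.275846 = 2.210141
contact ratio ≈ 2.2101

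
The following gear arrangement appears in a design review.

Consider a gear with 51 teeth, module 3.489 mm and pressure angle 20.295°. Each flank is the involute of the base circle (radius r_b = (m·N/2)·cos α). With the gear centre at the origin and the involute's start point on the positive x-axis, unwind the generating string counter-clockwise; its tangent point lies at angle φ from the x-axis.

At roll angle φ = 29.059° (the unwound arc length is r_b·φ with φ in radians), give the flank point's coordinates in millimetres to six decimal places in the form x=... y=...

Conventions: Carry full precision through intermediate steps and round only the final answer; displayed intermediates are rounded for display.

single-mesh involute tooth geometry (51T wheel at module 3.489)
pitch radius r_p = m·N/2 = 3.489·51/2 = 88.969500
base radius r_b = r_p·cos α = 88.969500·cos 20.295° = 83.446203
roll angle φ = 29.059° = 0.50717523 rad
x = r_b·(cos φ + φ·sin φ) = 93.498140
y = r_b·(sin φ − φ·cos φ) = 3.536282

x=93.498140 y=3.536282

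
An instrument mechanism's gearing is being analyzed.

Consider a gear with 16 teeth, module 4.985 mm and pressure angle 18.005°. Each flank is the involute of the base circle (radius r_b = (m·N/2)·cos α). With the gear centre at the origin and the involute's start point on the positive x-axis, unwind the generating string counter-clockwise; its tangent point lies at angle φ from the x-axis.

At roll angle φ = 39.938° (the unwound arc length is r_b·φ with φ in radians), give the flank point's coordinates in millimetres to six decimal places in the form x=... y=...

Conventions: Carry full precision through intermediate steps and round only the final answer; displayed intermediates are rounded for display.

x=46.051653 y=4.077265

topology: single-mesh involute geometry — m = 4.985, N = 16
pitch radius r_p = m·N/2 = 4.985·16/2 = 39.880000
base radius r_b = r_p·cos α = 39.880000·cos 18.005° = 37.927058
roll angle φ = 39.938° = 0.69704960 rad
x = r_b·(cos φ + φ·sin φ) = 46.051653
y = r_b·(sin φ − φ·cos φ) = 4.077265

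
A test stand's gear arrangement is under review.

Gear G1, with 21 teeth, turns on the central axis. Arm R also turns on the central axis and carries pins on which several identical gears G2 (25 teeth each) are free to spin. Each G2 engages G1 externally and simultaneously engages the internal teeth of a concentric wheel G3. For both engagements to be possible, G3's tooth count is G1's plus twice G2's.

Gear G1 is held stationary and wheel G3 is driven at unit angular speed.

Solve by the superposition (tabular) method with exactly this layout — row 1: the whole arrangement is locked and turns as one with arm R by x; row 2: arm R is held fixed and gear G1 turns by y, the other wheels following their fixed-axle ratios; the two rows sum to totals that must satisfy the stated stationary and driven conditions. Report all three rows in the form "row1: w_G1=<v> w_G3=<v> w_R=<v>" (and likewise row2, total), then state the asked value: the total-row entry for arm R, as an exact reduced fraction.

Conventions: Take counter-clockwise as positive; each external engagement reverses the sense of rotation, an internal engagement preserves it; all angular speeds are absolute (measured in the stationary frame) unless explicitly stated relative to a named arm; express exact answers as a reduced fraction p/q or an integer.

row1: w_G1=71/92 w_G3=71/92 w_R=71/92
row2: w_G1=-71/92 w_G3=21/92 w_R=0
total: w_G1=0 w_G3=1 w_R=71/92
asked value: 71/92

class = planetary set [G3 = 21+2·25 = 71; Willis about the carrier]
row 1: whole set turns with the arm by x
row 2: sun turns y, ring = −(21/71)·y, arm 0
boundary: total ω_sun = x + y = 0 and total ω_ring = x − (21/71)·y = 1  ⇒  y = -71/92, x = 71/92
row 2 ring = −(21/71)·(-71/92) = 21/92
totals (row 1 + row 2): sun 71/92 + (-71/92) = 0, ring 71/92 + 21/92 = 1, arm 71/92 + 0 = 71/92
asked cell (total, arm) = 71/92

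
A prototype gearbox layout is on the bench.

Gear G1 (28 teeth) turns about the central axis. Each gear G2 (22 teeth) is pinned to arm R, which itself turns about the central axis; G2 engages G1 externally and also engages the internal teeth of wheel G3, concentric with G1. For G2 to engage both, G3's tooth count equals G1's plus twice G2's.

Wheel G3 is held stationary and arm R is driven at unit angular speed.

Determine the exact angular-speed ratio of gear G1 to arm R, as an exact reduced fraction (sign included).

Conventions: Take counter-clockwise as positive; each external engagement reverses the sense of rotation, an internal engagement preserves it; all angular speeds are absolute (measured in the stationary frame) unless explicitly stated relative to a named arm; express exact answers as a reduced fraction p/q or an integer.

25/7

planetary set (28T centre, 22T on arm, 72T internal) — Willis relation
ring teeth: 28 + 2·22 = 72
28(ω_sun−ω_arm) = −72(ω_ring−ω_arm),  ω_ring = 0, ω_arm = 1
ω_sun = 1 − (72/28)(0−1) = 25/7
ω_out/ω_in = 25/7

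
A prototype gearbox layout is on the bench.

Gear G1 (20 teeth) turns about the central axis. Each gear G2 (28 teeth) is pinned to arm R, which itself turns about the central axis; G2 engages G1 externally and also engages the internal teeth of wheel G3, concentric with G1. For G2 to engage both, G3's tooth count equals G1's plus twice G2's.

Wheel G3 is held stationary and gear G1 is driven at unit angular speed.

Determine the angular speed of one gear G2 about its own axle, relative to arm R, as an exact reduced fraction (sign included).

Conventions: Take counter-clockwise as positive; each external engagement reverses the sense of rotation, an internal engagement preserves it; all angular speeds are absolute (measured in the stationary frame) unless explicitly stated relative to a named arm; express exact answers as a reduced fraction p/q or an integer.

-95/168

topology: planetary set — G1 20T / G2 28T / G3 76T, arm = carrier (Willis)
ring teeth: 20 + 2·28 = 76
20(ω_sun−ω_arm) = −76(ω_ring−ω_arm),  ω_ring = 0, ω_sun = 1
20(1−ω_arm) = −76(0−ω_arm)  ⇒  96·ω_arm = 20  ⇒  ω_arm = 5/24
sun–planet mesh: 20·(1−5/24) = −28·(ω_p−ω_arm)  ⇒  ω_p−ω_arm = -95/168
exact speed ratio = -95/168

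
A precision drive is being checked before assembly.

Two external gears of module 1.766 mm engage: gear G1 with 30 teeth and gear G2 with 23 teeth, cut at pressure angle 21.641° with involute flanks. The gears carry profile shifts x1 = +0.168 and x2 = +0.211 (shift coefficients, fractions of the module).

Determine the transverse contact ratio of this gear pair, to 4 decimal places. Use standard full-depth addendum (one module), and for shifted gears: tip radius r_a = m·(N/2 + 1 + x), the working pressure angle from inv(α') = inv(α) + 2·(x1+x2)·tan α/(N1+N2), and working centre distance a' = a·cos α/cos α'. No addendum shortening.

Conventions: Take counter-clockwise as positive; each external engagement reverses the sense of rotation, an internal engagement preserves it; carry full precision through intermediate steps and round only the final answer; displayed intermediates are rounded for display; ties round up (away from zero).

1.4874

topology: single-mesh involute geometry — m = 1.766, 30T/23T pair
base radii: r_b1 = 24.622795, r_b2 = 18.877476
tip radii: r_a1 = 28.552688, r_a2 = 22.447626
inv(α') = inv(21.641°) + 2·(+0.168+0.211)·tan α/(30+23) = 0.02472366  ⇒  α' = 23.51927°
a' = a·cos α / cos α' = 46.7990·cos 21.641°/cos 23.51927° = 47.441425
action lengths: √(r_a1²−r_b1²) = 14.455932, √(r_a2²−r_b2²) = 12.146473
base pitch p_b = π·m·cos α = 5.156986
CR = (14.455932 + 12.146473 − 47.441425·sin 23.51927°)/5.156986 = 1.487409
contact ratio ≈ 1.4874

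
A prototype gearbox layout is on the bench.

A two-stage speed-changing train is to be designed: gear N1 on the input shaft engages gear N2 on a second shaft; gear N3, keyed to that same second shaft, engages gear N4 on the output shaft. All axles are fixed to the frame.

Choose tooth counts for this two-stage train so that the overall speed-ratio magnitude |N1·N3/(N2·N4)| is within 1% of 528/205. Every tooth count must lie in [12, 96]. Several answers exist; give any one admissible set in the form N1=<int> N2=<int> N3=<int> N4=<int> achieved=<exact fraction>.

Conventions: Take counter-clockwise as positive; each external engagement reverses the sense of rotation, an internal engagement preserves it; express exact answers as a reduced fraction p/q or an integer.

N1=18 N2=15 N3=88 N4=41 achieved=528/205

topology: fixed-axis compound train — 2 stages, target 528/205
target = 528/205 in lowest terms: an exact hit needs N1·N3 = k·528 and N2·N4 = k·205 for one integer k, every count in [12, 96]; additionally prefer no 1:1 stage (N1 ≠ N2, N3 ≠ N4)
k = 1…2: no 1:1-free in-range split of k·528 and k·205 into factor pairs; take k = 3
k = 3: N1·N3 = 1584 = 18·88, N2·N4 = 615 = 15·41
achieved = 18·88/(15·41) = 528/205; |achieved − target| = 0 ≤ 132/5125 ✓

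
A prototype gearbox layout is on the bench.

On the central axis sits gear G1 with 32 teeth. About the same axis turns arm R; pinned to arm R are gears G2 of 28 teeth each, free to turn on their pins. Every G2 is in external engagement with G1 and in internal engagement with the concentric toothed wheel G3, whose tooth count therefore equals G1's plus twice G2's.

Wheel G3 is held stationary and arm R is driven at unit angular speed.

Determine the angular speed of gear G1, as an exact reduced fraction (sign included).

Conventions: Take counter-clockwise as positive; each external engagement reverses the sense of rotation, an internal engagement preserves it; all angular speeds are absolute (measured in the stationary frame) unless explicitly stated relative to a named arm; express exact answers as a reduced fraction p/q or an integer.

15/4

planetary set (32T centre, 28T on arm, 88T internal) — Willis relation
ring teeth: 32 + 2·28 = 88
32(ω_sun−ω_arm) = −88(ω_ring−ω_arm),  ω_ring = 0, ω_arm = 1
ω_sun = 1 − (88/32)(0−1) = 15/4
exact speed ratio = 15/4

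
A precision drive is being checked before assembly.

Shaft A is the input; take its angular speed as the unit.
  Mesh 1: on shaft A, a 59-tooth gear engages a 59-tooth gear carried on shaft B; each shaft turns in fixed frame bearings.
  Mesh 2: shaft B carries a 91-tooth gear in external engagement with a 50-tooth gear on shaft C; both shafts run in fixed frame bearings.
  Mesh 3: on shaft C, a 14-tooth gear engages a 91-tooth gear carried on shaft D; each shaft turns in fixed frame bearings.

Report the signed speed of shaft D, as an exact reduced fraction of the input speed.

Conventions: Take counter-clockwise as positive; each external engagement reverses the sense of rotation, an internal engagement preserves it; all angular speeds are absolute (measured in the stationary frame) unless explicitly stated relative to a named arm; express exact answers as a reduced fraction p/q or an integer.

-7/25

3-mesh fixed-axis compound train (all bearings frame-fixed)
mesh 1 [59T→59T]: |ω|/ω_in = 1×59/59 = 1, sense flips to −
mesh 2 [91T→50T]: |ω|/ω_in = 1×91/50 = 91/50, sense flips to +
mesh 3 [14T→91T]: |ω|/ω_in = (91/50)×14/91 = 7/25, sense flips to −
signed output speed (× input speed) = -7/25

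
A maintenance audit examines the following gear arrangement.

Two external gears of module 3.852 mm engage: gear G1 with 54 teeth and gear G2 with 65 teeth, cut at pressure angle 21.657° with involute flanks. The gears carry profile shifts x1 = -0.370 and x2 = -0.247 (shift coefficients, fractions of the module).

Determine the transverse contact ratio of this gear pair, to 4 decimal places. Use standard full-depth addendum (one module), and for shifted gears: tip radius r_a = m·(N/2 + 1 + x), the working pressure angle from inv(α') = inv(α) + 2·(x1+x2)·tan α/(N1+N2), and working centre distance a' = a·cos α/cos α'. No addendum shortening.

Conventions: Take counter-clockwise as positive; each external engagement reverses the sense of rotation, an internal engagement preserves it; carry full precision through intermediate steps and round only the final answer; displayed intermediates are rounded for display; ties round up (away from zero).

1.8178

single-mesh involute tooth geometry (54T engaging 65T at module 3.852)
base radii: r_b1 = 96.662337, r_b2 = 116.352813
tip radii: r_a1 = 106.430760, r_a2 = 128.090556
inv(α') = inv(21.657°) + 2·(-0.370-0.247)·tan α/(54+65) = 0.01497568  ⇒  α' = 20.03079°
a' = a·cos α / cos α' = 229.1940·cos 21.657°/cos 20.03079° = 226.730361
action lengths: √(r_a1²−r_b1²) = 44.540984, √(r_a2²−r_b2²) = 53.565039
base pitch p_b = π·m·cos α = 11.247174
CR = (44.540984 + 53.565039 − 226.730361·sin 20.03079°)/11.247174 = 1.817808
contact ratio ≈ 1.8178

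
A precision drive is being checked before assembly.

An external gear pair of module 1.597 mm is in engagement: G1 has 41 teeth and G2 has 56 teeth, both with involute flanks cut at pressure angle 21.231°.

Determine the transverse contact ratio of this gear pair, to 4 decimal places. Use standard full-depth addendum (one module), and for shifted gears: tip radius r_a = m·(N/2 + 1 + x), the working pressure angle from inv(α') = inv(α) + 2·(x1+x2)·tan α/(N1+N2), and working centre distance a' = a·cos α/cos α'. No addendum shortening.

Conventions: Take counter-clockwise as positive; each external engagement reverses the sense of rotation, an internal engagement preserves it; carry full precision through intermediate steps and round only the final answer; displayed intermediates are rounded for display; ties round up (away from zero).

topology: single-mesh involute geometry — m = 1.597, 41T/56T pair
base radii: r_b1 = 30.516473, r_b2 = 41.681036
tip radii: r_a1 = 34.335500, r_a2 = 46.313000
no profile shift: α' = α, a' = a
action lengths: √(r_a1²−r_b1²) = 15.737581, √(r_a2²−r_b2²) = 20.188740
base pitch p_b = π·m·cos α = 4.676601
CR = (15.737581 + 20.188740 − 77.454500·sin 21.23100°)/4.676601 = 1.684515
contact ratio ≈ 1.6845

1.6845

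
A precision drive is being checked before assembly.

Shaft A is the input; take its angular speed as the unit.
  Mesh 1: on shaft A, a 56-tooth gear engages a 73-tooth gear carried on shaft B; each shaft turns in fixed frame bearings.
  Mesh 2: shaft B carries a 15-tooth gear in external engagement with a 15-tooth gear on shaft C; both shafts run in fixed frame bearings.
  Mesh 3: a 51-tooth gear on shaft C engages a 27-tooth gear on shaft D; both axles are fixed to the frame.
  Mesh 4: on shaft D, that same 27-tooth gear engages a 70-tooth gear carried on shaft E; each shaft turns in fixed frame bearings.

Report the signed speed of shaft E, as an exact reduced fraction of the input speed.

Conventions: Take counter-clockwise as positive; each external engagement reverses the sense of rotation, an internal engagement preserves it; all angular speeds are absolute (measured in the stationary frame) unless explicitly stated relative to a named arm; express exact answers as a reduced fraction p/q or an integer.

4-mesh fixed-axis compound train (all bearings frame-fixed)
mesh 1 [56T→73T]: |ω|/ω_in = 1×56/73 = 56/73, sense flips to −
mesh 2 [15T→15T]: |ω|/ω_in = (56/73)×15/15 = 56/73, sense flips to +
mesh 3 [51T→27T]: |ω|/ω_in = (56/73)×51/27 = 952/657, sense flips to −
mesh 4 [27T→70T]: |ω|/ω_in = (952/657)×27/70 = 204/365, sense flips to +
signed output speed (× input speed) = 204/365

204/365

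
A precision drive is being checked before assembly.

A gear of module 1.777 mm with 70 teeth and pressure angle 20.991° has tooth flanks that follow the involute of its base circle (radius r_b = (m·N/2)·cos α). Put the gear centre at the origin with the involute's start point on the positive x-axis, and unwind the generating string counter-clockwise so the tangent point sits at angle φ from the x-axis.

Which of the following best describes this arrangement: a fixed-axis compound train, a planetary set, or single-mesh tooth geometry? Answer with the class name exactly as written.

single-mesh involute tooth geometry (70T wheel at module 1.777)
classification: single-mesh tooth geometry

single-mesh tooth geometry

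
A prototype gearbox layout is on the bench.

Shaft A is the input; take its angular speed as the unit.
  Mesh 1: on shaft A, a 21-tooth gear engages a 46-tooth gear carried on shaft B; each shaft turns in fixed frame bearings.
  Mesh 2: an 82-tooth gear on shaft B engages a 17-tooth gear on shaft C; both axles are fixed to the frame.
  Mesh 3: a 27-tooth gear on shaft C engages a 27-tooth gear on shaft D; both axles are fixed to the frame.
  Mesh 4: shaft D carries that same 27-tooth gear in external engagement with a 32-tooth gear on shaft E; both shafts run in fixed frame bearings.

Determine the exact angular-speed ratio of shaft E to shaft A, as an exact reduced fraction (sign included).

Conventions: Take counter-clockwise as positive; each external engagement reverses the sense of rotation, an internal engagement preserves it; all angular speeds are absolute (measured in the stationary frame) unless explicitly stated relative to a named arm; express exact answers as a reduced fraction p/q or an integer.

23247/12512

class = fixed-axis compound train [4 meshes; 4 ratios multiply, 4 sense flips]
mesh 1 [21T→46T]: running ratio 21/46, sense −
mesh 2 [82T→17T]: running ratio 861/391, sense +
mesh 3 [27T→27T]: running ratio 861/391, sense −
mesh 4 [27T→32T]: running ratio 23247/12512, sense +
ω_out/ω_in = 23247/12512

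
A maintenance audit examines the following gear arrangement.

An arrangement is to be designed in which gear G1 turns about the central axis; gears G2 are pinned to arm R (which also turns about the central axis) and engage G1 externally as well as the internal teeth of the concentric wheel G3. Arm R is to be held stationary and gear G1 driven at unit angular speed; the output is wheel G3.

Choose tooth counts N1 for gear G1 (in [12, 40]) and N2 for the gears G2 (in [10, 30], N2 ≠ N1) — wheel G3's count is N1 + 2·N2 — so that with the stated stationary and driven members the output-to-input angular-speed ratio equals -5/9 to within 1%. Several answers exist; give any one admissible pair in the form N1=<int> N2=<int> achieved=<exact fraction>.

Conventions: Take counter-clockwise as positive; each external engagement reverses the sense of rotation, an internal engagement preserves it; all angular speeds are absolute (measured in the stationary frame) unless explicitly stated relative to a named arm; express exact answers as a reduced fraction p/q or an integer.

N1=25 N2=10 achieved=-5/9

class = planetary set [ratio -5/9 wanted; Willis about the carrier]
Willis with ω_arm = 0: ω_ring/ω_sun = −N1/N3; set equal to -5/9  ⇒  N3/N1 = −1/(-5/9) = 9/5
N3 = N1 + 2·N2  ⇒  N2/N1 = (N3/N1 − 1)/2 = (9/5 − 1)/2 = 2/5
smallest multiple with N1 ≥ 12 and N2 ≥ 10: k = 5  ⇒  N1 = 5·5 = 25, N2 = 5·2 = 10 (N1 ≤ 40, N2 ≤ 30, N2 ≠ N1 ✓), N3 = 25 + 2·10 = 45
check: −N1/N3 with N1 = 25, N3 = 45 gives -5/9; |achieved − target| = 0 ≤ 1/180 ✓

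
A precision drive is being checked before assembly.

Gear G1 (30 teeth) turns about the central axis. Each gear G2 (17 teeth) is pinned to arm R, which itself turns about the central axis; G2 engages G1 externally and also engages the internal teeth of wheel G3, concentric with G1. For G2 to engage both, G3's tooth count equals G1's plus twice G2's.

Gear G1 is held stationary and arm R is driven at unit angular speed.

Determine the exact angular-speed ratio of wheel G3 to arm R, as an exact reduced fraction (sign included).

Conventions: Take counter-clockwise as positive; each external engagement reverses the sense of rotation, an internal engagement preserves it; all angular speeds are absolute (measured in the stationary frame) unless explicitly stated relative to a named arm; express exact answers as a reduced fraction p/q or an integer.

planetary set (30T centre, 17T on arm, 64T internal) — Willis relation
ring teeth: 30 + 2·17 = 64
30(ω_sun−ω_arm) = −64(ω_ring−ω_arm),  ω_sun = 0, ω_arm = 1
ω_ring = 1 − (30/64)(0−1) = 47/32
ω_out/ω_in = 47/32

47/32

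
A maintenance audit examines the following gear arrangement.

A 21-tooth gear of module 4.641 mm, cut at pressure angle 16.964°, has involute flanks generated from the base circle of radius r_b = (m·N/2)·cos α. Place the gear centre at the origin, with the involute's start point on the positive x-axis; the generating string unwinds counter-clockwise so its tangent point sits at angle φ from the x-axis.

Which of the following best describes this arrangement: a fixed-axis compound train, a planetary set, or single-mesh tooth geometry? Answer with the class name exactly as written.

single-mesh involute tooth geometry (21T wheel at module 4.641)
classification: single-mesh tooth geometry

single-mesh tooth geometry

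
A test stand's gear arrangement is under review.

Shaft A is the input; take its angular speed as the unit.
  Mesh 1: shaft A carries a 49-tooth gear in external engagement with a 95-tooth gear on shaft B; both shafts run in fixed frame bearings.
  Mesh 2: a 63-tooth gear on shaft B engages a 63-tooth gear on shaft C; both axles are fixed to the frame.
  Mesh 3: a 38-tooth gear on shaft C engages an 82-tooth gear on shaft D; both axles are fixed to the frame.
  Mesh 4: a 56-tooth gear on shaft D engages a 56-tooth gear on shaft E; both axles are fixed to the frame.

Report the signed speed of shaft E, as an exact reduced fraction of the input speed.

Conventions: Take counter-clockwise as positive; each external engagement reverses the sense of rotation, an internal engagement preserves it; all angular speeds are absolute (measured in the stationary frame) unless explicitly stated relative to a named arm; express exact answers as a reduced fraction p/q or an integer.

49/205

4-mesh fixed-axis compound train (all bearings frame-fixed)
mesh 1 [49T→95T]: |ω|/ω_in = 1×49/95 = 49/95, sense flips to −
mesh 2 [63T→63T]: |ω|/ω_in = (49/95)×63/63 = 49/95, sense flips to +
mesh 3 [38T→82T]: |ω|/ω_in = (49/95)×38/82 = 49/205, sense flips to −
mesh 4 [56T→56T]: |ω|/ω_in = (49/205)×56/56 = 49/205, sense flips to +
signed output speed (× input speed) = 49/205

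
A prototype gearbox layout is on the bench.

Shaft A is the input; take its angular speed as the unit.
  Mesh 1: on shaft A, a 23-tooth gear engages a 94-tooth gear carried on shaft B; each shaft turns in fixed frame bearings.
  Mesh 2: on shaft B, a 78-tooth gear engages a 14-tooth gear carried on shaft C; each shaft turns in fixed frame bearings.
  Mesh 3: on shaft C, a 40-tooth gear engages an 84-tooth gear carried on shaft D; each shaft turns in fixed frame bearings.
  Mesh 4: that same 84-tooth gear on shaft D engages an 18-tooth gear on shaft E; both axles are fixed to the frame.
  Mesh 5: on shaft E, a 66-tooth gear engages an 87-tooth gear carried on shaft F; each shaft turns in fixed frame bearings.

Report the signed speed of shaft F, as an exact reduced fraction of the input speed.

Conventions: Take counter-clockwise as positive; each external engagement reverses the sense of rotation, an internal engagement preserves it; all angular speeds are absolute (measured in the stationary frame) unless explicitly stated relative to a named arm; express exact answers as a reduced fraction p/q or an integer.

5-mesh fixed-axis compound train (all bearings frame-fixed)
mesh 1 [23T→94T]: |ω|/ω_in = 1×23/94 = 23/94, sense flips to −
mesh 2 [78T→14T]: |ω|/ω_in = (23/94)×78/14 = 897/658, sense flips to +
mesh 3 [40T→84T]: |ω|/ω_in = (897/658)×40/84 = 1495/2303, sense flips to −
mesh 4 [84T→18T]: |ω|/ω_in = (1495/2303)×84/18 = 2990/987, sense flips to +
mesh 5 [66T→87T]: |ω|/ω_in = (2990/987)×66/87 = 65780/28623, sense flips to −
signed output speed (× input speed) = -65780/28623

-65780/28623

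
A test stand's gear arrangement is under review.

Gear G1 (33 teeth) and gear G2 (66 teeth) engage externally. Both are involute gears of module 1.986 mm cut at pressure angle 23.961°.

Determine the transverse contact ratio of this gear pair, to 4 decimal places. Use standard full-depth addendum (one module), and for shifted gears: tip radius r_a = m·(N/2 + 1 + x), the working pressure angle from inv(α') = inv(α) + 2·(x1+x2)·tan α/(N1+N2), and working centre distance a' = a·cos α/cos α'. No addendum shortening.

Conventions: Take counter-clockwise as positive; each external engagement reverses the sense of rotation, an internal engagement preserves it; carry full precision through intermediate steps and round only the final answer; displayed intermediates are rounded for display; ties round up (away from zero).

topology: single-mesh involute geometry — m = 1.986, 33T/66T pair
base radii: r_b1 = 29.945036, r_b2 = 59.890073
tip radii: r_a1 = 34.755000, r_a2 = 67.524000
no profile shift: α' = α, a' = a
action lengths: √(r_a1²−r_b1²) = 17.640998, √(r_a2²−r_b2²) = 31.187654
base pitch p_b = π·m·cos α = 5.701522
CR = (17.640998 + 31.187654 − 98.307000·sin 23.96100°)/5.701522 = 1.561817
contact ratio ≈ 1.5618

1.5618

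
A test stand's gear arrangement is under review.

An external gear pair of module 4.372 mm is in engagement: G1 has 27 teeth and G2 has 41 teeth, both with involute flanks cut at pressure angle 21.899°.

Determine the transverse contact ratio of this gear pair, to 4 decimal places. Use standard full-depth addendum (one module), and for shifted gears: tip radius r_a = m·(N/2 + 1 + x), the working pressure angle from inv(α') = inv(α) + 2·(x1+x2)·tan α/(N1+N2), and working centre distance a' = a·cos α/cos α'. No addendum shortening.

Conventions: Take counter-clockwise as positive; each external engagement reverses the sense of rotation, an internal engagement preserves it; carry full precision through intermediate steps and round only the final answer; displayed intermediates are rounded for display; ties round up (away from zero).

topology: single-mesh involute geometry — m = 4.372, 27T/41T pair
base radii: r_b1 = 54.763136, r_b2 = 83.158836
tip radii: r_a1 = 63.394000, r_a2 = 93.998000
no profile shift: α' = α, a' = a
action lengths: √(r_a1²−r_b1²) = 31.934280, √(r_a2²−r_b2²) = 43.820453
base pitch p_b = π·m·cos α = 12.743960
CR = (31.934280 + 43.820453 − 148.648000·sin 21.89900°)/12.743960 = 1.593951
contact ratio ≈ 1.5940

1.5940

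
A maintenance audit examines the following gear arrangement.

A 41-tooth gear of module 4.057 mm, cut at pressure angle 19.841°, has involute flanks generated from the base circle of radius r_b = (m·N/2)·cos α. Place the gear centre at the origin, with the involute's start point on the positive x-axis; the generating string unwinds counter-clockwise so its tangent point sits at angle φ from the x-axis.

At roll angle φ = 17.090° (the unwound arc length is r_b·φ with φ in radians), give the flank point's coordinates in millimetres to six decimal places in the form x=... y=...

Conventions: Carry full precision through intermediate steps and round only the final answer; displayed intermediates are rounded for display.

recognized (one wheel, involute flank): single-mesh tooth geometry, m = 4.057, N = 41
pitch radius r_p = m·N/2 = 4.057·41/2 = 83.168500
base radius r_b = r_p·cos α = 83.168500·cos 19.841° = 78.231463
roll angle φ = 17.090° = 0.29827677 rad
x = r_b·(cos φ + φ·sin φ) = 81.634528
y = r_b·(sin φ − φ·cos φ) = 0.685882

x=81.634528 y=0.685882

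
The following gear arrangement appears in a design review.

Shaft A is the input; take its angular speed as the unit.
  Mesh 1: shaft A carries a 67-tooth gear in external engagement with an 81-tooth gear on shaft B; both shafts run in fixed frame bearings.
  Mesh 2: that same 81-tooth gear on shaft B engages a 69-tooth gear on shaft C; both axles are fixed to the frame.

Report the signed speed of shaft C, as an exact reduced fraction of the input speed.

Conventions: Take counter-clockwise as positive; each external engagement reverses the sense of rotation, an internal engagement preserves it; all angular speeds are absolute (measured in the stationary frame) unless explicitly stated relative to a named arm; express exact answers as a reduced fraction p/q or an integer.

67/69

2-mesh fixed-axis compound train (all bearings frame-fixed)
mesh 1 [67T→81T]: |ω|/ω_in = 1×67/81 = 67/81, sense flips to −
mesh 2 [81T→69T]: |ω|/ω_in = (67/81)×81/69 = 67/69, sense flips to +
signed output speed (× input speed) = 67/69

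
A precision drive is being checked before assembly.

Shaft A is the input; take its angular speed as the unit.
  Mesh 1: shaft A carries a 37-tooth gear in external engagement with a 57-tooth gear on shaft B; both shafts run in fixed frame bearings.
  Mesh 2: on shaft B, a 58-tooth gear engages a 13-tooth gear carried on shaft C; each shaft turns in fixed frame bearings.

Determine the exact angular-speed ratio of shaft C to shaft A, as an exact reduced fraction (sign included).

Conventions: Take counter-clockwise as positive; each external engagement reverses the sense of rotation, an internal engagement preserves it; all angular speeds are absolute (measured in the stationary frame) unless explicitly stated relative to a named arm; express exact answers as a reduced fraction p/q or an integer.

class = fixed-axis compound train [2 meshes; 2 ratios multiply, 2 sense flips]
mesh 1 [37T→57T]: running ratio 37/57, sense −
mesh 2 [58T→13T]: running ratio 2146/741, sense +
ω_out/ω_in = 2146/741

2146/741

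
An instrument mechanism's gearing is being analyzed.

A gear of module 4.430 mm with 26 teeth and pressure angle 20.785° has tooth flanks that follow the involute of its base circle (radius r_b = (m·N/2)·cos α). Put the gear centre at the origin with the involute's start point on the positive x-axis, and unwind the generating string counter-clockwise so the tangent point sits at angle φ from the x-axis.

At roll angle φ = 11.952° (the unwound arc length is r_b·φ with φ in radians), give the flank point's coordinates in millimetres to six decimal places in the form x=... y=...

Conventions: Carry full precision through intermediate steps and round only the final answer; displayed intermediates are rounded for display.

x=55.000708 y=0.162204

class = single-mesh tooth geometry [base-circle involute, m = 4.430, 26T]
pitch radius r_p = m·N/2 = 4.430·26/2 = 57.590000
base radius r_b = r_p·cos α = 57.590000·cos 20.785° = 53.841963
roll angle φ = 11.952° = 0.20860175 rad
x = r_b·(cos φ + φ·sin φ) = 55.000708
y = r_b·(sin φ − φ·cos φ) = 0.162204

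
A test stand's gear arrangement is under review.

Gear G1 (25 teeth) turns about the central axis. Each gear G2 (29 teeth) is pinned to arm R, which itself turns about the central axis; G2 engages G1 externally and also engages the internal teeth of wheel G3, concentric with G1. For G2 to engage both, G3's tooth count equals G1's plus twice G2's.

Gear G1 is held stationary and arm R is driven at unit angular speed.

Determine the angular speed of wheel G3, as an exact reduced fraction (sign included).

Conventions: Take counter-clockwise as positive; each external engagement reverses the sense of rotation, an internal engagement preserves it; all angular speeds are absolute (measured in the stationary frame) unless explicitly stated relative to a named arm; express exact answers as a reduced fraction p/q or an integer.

108/83

topology: planetary set — G1 25T / G2 29T / G3 83T, arm = carrier (Willis)
ring teeth: 25 + 2·29 = 83
25(ω_sun−ω_arm) = −83(ω_ring−ω_arm),  ω_sun = 0, ω_arm = 1
ω_ring = 1 − (25/83)(0−1) = 108/83
exact speed ratio = 108/83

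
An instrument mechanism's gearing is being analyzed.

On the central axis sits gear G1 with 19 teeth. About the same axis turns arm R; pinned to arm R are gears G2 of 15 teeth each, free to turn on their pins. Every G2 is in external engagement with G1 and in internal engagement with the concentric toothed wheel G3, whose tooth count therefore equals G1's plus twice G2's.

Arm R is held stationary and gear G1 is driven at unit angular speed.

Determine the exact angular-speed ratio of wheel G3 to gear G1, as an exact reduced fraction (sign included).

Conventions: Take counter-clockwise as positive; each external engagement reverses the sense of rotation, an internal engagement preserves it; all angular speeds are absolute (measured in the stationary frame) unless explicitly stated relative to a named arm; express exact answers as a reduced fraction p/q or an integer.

-19/49

planetary set (19T centre, 15T on arm, 49T internal) — Willis relation
ring teeth: 19 + 2·15 = 49
19(ω_sun−ω_arm) = −49(ω_ring−ω_arm),  ω_arm = 0, ω_sun = 1
ω_ring = 0 − (19/49)(1−0) = -19/49
ω_out/ω_in = -19/49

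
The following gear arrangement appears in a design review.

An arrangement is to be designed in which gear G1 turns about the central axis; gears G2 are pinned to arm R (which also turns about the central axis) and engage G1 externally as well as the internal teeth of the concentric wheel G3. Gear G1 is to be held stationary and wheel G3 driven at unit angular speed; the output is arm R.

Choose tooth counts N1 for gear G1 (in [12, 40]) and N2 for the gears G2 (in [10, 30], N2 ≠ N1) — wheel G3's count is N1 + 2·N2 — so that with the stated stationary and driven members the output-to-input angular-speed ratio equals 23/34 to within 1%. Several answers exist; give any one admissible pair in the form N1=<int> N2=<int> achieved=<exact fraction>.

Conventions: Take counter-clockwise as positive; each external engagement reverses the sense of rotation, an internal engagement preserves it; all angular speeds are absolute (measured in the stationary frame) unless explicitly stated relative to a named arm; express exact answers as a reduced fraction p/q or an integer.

class = planetary set [ratio 23/34 wanted; Willis about the carrier]
Willis with ω_sun = 0: ω_arm/ω_ring = N3/(N1+N3); set equal to 23/34  ⇒  N3/N1 = (23/34)/(1 − 23/34) = 23/11
N3 = N1 + 2·N2  ⇒  N2/N1 = (N3/N1 − 1)/2 = (23/11 − 1)/2 = 6/11
smallest multiple with N1 ≥ 12 and N2 ≥ 10: k = 2  ⇒  N1 = 2·11 = 22, N2 = 2·6 = 12 (N1 ≤ 40, N2 ≤ 30, N2 ≠ N1 ✓), N3 = 22 + 2·12 = 46
check: N3/(N1+N3) with N1 = 22, N3 = 46 gives 23/34; |achieved − target| = 0 ≤ 23/3400 ✓

N1=22 N2=12 achieved=23/34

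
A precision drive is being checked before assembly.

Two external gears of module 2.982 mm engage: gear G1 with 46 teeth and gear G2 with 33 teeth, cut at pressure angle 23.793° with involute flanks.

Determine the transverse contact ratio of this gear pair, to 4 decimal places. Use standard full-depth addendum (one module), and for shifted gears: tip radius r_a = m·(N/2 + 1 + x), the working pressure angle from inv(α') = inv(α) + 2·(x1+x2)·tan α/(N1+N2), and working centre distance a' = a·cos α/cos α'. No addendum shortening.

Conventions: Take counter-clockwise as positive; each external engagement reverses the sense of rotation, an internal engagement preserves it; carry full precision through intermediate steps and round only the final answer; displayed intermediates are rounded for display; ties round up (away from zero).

1.5483

class = single-mesh tooth geometry [involute pair 46T × 33T, m = 2.982]
base radii: r_b1 = 62.756805, r_b2 = 45.021186
tip radii: r_a1 = 71.568000, r_a2 = 52.185000
no profile shift: α' = α, a' = a
action lengths: √(r_a1²−r_b1²) = 34.402937, √(r_a2²−r_b2²) = 26.388767
base pitch p_b = π·m·cos α = 8.572014
CR = (34.402937 + 26.388767 − 117.789000·sin 23.79300°)/8.572014 = 1.548256
contact ratio ≈ 1.5483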